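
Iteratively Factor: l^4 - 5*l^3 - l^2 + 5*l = (l + 1)*(l^3 - 6*l^2 + 5*l) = (l - 5)*(l + 1)*(l^2 - l) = l*(l - 5)*(l + 1)*(l - 1)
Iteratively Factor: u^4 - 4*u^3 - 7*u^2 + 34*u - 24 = (u - 4)*(u^3 - 7*u + 6) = (u - 4)*(u + 3)*(u^2 - 3*u + 2) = (u - 4)*(u - 1)*(u + 3)*(u - 2)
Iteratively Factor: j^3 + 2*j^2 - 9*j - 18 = (j - 3)*(j^2 + 5*j + 6) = (j - 3)*(j + 3)*(j + 2)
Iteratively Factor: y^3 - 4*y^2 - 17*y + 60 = (y - 3)*(y^2 - y - 20) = (y - 5)*(y - 3)*(y + 4)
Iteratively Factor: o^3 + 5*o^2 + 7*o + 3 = (o + 1)*(o^2 + 4*o + 3) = (o + 1)^2*(o + 3)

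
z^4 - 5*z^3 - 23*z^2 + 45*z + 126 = (z - 7)*(z - 3)*(z + 2)*(z + 3)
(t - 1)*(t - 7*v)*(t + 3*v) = t^3 - 4*t^2*v - t^2 - 21*t*v^2 + 4*t*v + 21*v^2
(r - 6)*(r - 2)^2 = r^3 - 10*r^2 + 28*r - 24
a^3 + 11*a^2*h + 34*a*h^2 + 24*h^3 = (a + h)*(a + 4*h)*(a + 6*h)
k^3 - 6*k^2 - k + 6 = (k - 6)*(k - 1)*(k + 1)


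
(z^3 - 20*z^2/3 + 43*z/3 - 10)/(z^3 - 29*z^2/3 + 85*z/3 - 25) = (z - 2)/(z - 5)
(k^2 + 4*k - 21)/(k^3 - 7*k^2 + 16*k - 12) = (k + 7)/(k^2 - 4*k + 4)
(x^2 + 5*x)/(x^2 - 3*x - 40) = x/(x - 8)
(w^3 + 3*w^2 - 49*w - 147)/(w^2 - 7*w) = w + 10 + 21/w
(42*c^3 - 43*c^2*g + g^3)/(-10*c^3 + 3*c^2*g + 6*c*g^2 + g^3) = (-42*c^2 + c*g + g^2)/(10*c^2 + 7*c*g + g^2)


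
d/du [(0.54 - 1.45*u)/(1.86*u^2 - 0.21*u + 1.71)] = (2.697*u^2 - 2.0088*u - 2.3661)/(3.4596*u^4 - 0.7812*u^3 + 6.4053*u^2 - 0.7182*u + 2.9241)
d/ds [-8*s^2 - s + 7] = -16*s - 1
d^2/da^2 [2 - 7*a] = 0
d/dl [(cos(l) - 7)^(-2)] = 2*sin(l)/(cos(l) - 7)^3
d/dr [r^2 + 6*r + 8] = 2*r + 6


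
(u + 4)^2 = u^2 + 8*u + 16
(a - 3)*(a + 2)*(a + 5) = a^3 + 4*a^2 - 11*a - 30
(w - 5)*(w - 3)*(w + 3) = w^3 - 5*w^2 - 9*w + 45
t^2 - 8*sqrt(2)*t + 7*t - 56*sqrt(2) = (t + 7)*(t - 8*sqrt(2))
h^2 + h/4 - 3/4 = (h - 3/4)*(h + 1)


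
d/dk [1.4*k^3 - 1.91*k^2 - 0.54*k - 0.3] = 4.2*k^2 - 3.82*k - 0.54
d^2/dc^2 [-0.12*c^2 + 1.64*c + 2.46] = -0.240000000000000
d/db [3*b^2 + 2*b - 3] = 6*b + 2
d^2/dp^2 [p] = 0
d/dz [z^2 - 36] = 2*z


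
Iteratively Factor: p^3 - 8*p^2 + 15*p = (p - 5)*(p^2 - 3*p) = (p - 5)*(p - 3)*(p)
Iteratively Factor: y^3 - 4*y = (y - 2)*(y^2 + 2*y) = (y - 2)*(y + 2)*(y)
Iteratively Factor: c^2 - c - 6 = (c - 3)*(c + 2)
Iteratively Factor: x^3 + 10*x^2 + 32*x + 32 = (x + 2)*(x^2 + 8*x + 16) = (x + 2)*(x + 4)*(x + 4)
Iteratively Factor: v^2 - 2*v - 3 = (v - 3)*(v + 1)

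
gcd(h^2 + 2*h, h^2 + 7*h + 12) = 1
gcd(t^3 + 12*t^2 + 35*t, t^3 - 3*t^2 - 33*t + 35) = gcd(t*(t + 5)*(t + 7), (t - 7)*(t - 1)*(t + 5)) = t + 5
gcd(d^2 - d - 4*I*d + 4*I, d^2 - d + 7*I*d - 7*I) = d - 1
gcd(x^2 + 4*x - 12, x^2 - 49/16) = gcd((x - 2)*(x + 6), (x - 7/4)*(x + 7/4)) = 1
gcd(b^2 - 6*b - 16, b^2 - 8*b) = b - 8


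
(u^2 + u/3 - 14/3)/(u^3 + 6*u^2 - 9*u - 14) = (u + 7/3)/(u^2 + 8*u + 7)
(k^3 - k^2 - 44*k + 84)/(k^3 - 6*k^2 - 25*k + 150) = (k^2 + 5*k - 14)/(k^2 - 25)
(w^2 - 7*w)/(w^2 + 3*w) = (w - 7)/(w + 3)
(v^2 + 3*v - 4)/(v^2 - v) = (v + 4)/v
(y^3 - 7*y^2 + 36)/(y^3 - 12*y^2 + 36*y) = (y^2 - y - 6)/(y*(y - 6))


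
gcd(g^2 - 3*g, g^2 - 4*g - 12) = 1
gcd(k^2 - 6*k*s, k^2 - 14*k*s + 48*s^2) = -k + 6*s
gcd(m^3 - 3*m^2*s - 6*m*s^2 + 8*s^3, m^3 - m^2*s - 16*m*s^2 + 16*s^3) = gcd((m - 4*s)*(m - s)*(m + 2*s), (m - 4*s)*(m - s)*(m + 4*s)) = m^2 - 5*m*s + 4*s^2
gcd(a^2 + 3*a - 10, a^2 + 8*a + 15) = a + 5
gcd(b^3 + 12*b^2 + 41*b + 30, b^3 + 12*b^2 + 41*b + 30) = b^3 + 12*b^2 + 41*b + 30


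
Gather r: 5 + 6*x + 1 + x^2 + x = x^2 + 7*x + 6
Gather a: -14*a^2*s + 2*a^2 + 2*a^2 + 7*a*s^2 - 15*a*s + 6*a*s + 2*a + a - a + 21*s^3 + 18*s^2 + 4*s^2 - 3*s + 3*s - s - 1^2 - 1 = a^2*(4 - 14*s) + a*(7*s^2 - 9*s + 2) + 21*s^3 + 22*s^2 - s - 2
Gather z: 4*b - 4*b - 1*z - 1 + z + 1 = 0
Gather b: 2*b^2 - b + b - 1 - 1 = 2*b^2 - 2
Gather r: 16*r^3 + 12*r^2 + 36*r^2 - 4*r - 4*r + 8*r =16*r^3 + 48*r^2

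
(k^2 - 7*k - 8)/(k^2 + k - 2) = (k^2 - 7*k - 8)/(k^2 + k - 2)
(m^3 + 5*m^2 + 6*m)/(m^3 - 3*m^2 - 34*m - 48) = m/(m - 8)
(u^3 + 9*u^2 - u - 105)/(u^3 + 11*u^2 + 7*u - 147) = (u + 5)/(u + 7)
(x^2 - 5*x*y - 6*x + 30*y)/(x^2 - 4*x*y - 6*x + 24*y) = (x - 5*y)/(x - 4*y)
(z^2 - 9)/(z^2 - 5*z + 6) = (z + 3)/(z - 2)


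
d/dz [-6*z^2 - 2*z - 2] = -12*z - 2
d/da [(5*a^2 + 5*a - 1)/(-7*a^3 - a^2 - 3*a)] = (35*a^4 + 70*a^3 - 31*a^2 - 2*a - 3)/(a^2*(49*a^4 + 14*a^3 + 43*a^2 + 6*a + 9))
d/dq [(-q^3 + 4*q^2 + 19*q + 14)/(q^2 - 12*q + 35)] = (-q^2 + 10*q + 17)/(q^2 - 10*q + 25)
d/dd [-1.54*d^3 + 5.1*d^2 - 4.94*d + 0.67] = -4.62*d^2 + 10.2*d - 4.94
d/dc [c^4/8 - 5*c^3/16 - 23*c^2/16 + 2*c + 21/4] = c^3/2 - 15*c^2/16 - 23*c/8 + 2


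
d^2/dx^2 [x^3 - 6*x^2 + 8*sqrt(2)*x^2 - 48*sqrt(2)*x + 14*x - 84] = 6*x - 12 + 16*sqrt(2)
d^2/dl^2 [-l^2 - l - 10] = -2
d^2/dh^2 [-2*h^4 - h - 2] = -24*h^2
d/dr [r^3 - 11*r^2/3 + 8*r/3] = 3*r^2 - 22*r/3 + 8/3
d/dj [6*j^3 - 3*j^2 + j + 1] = 18*j^2 - 6*j + 1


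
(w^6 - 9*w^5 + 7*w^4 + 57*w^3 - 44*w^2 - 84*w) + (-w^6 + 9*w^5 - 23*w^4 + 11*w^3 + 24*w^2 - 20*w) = -16*w^4 + 68*w^3 - 20*w^2 - 104*w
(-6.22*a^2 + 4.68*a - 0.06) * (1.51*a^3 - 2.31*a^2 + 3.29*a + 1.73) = -9.3922*a^5 + 21.435*a^4 - 31.3652*a^3 + 4.7752*a^2 + 7.899*a - 0.1038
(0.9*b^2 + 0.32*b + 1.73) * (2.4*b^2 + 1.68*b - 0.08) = 2.16*b^4 + 2.28*b^3 + 4.6176*b^2 + 2.8808*b - 0.1384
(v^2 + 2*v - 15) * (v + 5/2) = v^3 + 9*v^2/2 - 10*v - 75/2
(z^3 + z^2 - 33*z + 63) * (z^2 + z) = z^5 + 2*z^4 - 32*z^3 + 30*z^2 + 63*z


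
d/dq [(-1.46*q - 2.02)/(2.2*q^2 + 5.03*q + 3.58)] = (3.212*q^2 + 8.888*q + 4.9338)/(4.84*q^4 + 22.132*q^3 + 41.0529*q^2 + 36.0148*q + 12.8164)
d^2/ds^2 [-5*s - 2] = 0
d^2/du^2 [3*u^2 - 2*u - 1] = 6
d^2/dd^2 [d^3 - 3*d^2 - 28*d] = 6*d - 6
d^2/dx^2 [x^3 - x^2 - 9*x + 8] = 6*x - 2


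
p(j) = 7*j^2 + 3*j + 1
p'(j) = 14*j + 3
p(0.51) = 4.35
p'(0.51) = 10.14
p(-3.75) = 88.19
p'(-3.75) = -49.50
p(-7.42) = 364.13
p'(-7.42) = -100.88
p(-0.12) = 0.74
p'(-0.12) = 1.32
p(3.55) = 99.87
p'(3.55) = 52.70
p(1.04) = 11.69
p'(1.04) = 17.56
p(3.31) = 87.62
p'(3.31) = 49.34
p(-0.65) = 2.01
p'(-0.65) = -6.10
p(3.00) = 73.00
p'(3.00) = 45.00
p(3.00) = 73.00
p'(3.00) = 45.00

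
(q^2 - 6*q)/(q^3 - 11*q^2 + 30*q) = 1/(q - 5)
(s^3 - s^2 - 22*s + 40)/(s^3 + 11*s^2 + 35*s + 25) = (s^2 - 6*s + 8)/(s^2 + 6*s + 5)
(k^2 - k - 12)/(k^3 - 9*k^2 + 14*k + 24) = (k + 3)/(k^2 - 5*k - 6)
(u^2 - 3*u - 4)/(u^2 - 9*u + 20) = (u + 1)/(u - 5)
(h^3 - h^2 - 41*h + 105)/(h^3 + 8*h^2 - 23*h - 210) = (h - 3)/(h + 6)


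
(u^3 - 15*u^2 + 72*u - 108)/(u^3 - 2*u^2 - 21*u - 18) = (u^2 - 9*u + 18)/(u^2 + 4*u + 3)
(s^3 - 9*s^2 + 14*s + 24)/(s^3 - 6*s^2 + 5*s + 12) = (s - 6)/(s - 3)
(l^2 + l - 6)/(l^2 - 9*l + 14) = (l + 3)/(l - 7)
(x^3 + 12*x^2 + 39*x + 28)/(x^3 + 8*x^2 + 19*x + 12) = (x + 7)/(x + 3)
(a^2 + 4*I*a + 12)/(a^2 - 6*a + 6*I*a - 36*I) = (a - 2*I)/(a - 6)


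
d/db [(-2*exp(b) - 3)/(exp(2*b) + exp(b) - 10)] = ((2*exp(b) + 1)*(2*exp(b) + 3) - 2*exp(2*b) - 2*exp(b) + 20)*exp(b)/(exp(2*b) + exp(b) - 10)^2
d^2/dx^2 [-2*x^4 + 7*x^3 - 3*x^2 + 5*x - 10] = -24*x^2 + 42*x - 6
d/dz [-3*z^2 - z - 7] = -6*z - 1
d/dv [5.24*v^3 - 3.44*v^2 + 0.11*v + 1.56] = 15.72*v^2 - 6.88*v + 0.11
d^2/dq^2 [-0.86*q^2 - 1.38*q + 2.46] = -1.72000000000000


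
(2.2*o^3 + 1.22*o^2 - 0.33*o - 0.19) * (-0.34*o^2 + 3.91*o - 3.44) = -0.748*o^5 + 8.1872*o^4 - 2.6856*o^3 - 5.4225*o^2 + 0.3923*o + 0.6536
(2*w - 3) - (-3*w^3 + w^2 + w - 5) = 3*w^3 - w^2 + w + 2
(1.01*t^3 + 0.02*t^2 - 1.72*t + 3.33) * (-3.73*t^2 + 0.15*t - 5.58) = -3.7673*t^5 + 0.0769*t^4 + 0.7828*t^3 - 12.7905*t^2 + 10.0971*t - 18.5814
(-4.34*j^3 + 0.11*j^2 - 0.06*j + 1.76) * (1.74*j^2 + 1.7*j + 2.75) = -7.5516*j^5 - 7.1866*j^4 - 11.8524*j^3 + 3.2629*j^2 + 2.827*j + 4.84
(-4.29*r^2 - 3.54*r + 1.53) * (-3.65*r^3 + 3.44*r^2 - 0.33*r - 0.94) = 15.6585*r^5 - 1.8366*r^4 - 16.3464*r^3 + 10.464*r^2 + 2.8227*r - 1.4382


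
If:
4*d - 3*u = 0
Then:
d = 3*u/4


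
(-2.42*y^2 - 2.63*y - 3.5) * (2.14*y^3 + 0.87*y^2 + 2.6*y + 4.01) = -5.1788*y^5 - 7.7336*y^4 - 16.0701*y^3 - 19.5872*y^2 - 19.6463*y - 14.035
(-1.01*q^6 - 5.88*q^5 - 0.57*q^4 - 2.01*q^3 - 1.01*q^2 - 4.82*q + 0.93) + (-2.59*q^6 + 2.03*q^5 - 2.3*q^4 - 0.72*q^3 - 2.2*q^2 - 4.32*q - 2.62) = -3.6*q^6 - 3.85*q^5 - 2.87*q^4 - 2.73*q^3 - 3.21*q^2 - 9.14*q - 1.69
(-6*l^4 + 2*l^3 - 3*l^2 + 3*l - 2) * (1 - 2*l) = 12*l^5 - 10*l^4 + 8*l^3 - 9*l^2 + 7*l - 2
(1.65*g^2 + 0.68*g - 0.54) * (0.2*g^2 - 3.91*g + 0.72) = 0.33*g^4 - 6.3155*g^3 - 1.5788*g^2 + 2.601*g - 0.3888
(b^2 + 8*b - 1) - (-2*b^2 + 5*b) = 3*b^2 + 3*b - 1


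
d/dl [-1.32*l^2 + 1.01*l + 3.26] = 1.01 - 2.64*l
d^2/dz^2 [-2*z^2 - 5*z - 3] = -4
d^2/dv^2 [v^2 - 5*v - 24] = 2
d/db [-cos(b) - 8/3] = sin(b)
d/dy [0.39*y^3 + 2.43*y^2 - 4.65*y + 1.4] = 1.17*y^2 + 4.86*y - 4.65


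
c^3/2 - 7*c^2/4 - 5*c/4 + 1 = (c/2 + 1/2)*(c - 4)*(c - 1/2)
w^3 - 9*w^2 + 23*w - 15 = (w - 5)*(w - 3)*(w - 1)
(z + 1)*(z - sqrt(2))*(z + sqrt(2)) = z^3 + z^2 - 2*z - 2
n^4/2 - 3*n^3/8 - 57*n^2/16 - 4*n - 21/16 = (n/2 + 1/2)*(n - 7/2)*(n + 3/4)*(n + 1)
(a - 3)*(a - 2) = a^2 - 5*a + 6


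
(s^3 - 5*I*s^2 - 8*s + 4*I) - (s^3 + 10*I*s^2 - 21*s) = -15*I*s^2 + 13*s + 4*I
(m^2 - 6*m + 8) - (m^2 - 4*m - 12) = 20 - 2*m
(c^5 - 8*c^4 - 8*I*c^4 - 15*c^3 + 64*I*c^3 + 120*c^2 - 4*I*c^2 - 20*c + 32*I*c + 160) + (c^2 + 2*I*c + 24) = c^5 - 8*c^4 - 8*I*c^4 - 15*c^3 + 64*I*c^3 + 121*c^2 - 4*I*c^2 - 20*c + 34*I*c + 184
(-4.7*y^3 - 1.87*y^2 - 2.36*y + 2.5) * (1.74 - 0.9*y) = 4.23*y^4 - 6.495*y^3 - 1.1298*y^2 - 6.3564*y + 4.35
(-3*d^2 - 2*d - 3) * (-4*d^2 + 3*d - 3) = 12*d^4 - d^3 + 15*d^2 - 3*d + 9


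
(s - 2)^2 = s^2 - 4*s + 4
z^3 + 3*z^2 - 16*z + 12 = (z - 2)*(z - 1)*(z + 6)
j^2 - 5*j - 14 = (j - 7)*(j + 2)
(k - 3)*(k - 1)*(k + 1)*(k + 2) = k^4 - k^3 - 7*k^2 + k + 6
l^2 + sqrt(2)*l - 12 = (l - 2*sqrt(2))*(l + 3*sqrt(2))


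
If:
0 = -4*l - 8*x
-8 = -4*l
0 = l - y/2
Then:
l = 2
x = -1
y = 4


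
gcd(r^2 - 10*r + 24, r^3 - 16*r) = r - 4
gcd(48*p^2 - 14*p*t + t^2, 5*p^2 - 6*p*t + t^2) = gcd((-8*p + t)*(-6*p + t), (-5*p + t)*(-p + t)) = 1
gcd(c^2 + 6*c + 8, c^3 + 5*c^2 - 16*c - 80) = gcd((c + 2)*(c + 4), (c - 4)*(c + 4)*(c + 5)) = c + 4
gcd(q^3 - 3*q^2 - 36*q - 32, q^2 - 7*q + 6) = 1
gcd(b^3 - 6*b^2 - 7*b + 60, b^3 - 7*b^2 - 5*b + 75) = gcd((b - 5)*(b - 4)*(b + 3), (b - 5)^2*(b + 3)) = b^2 - 2*b - 15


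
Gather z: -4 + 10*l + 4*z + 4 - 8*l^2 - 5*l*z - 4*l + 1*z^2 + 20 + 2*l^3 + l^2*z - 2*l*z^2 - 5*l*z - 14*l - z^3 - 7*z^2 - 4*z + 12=2*l^3 - 8*l^2 - 8*l - z^3 + z^2*(-2*l - 6) + z*(l^2 - 10*l) + 32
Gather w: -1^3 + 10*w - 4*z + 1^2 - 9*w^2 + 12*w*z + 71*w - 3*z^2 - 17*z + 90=-9*w^2 + w*(12*z + 81) - 3*z^2 - 21*z + 90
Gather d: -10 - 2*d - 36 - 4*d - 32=-6*d - 78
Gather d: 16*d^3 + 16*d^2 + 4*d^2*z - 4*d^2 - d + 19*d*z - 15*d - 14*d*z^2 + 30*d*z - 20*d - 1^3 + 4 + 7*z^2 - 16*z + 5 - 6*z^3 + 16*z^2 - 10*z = 16*d^3 + d^2*(4*z + 12) + d*(-14*z^2 + 49*z - 36) - 6*z^3 + 23*z^2 - 26*z + 8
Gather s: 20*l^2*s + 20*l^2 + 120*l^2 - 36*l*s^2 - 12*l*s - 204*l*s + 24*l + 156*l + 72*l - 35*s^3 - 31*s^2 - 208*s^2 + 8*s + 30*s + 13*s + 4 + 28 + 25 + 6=140*l^2 + 252*l - 35*s^3 + s^2*(-36*l - 239) + s*(20*l^2 - 216*l + 51) + 63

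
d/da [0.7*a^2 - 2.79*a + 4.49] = 1.4*a - 2.79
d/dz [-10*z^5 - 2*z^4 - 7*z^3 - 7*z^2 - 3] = z*(-50*z^3 - 8*z^2 - 21*z - 14)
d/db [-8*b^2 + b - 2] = 1 - 16*b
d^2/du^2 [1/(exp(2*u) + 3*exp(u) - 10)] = (2*(2*exp(u) + 3)^2*exp(u) - (4*exp(u) + 3)*(exp(2*u) + 3*exp(u) - 10))*exp(u)/(exp(2*u) + 3*exp(u) - 10)^3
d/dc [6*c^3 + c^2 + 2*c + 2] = 18*c^2 + 2*c + 2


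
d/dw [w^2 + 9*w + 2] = 2*w + 9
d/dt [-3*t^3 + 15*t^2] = 3*t*(10 - 3*t)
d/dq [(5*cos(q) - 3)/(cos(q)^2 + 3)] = (5*cos(q)^2 - 6*cos(q) - 15)*sin(q)/((sin(q) - 2)^2*(sin(q) + 2)^2)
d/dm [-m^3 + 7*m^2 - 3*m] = -3*m^2 + 14*m - 3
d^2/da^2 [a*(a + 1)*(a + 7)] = 6*a + 16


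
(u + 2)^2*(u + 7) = u^3 + 11*u^2 + 32*u + 28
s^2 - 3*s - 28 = (s - 7)*(s + 4)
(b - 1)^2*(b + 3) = b^3 + b^2 - 5*b + 3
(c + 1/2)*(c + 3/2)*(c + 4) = c^3 + 6*c^2 + 35*c/4 + 3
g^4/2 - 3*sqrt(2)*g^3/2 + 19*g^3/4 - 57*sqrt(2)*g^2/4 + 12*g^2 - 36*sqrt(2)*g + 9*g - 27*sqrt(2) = (g/2 + 1)*(g + 3/2)*(g + 6)*(g - 3*sqrt(2))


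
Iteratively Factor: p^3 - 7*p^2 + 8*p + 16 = (p - 4)*(p^2 - 3*p - 4) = (p - 4)*(p + 1)*(p - 4)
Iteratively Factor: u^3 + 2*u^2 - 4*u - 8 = (u + 2)*(u^2 - 4) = (u - 2)*(u + 2)*(u + 2)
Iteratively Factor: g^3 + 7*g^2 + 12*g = (g + 4)*(g^2 + 3*g) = (g + 3)*(g + 4)*(g)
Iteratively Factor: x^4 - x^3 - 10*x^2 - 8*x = (x + 2)*(x^3 - 3*x^2 - 4*x) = (x + 1)*(x + 2)*(x^2 - 4*x) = (x - 4)*(x + 1)*(x + 2)*(x)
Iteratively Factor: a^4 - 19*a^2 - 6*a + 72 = (a - 2)*(a^3 + 2*a^2 - 15*a - 36) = (a - 2)*(a + 3)*(a^2 - a - 12) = (a - 4)*(a - 2)*(a + 3)*(a + 3)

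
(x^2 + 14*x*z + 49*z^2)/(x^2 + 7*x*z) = (x + 7*z)/x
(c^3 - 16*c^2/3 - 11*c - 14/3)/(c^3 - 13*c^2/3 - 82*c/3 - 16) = (c^2 - 6*c - 7)/(c^2 - 5*c - 24)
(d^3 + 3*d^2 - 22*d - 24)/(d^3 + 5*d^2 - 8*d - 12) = (d - 4)/(d - 2)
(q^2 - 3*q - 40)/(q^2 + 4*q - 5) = (q - 8)/(q - 1)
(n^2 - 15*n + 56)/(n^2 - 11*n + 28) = (n - 8)/(n - 4)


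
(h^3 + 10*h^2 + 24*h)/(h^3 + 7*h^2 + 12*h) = (h + 6)/(h + 3)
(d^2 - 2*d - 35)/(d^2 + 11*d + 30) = (d - 7)/(d + 6)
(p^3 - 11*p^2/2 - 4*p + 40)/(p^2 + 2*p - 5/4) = 2*(p^2 - 8*p + 16)/(2*p - 1)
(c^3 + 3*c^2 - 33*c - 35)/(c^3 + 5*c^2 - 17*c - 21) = (c - 5)/(c - 3)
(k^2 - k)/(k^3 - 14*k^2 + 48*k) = (k - 1)/(k^2 - 14*k + 48)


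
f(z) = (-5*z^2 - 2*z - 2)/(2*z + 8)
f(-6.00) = 42.50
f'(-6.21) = 5.08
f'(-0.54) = 0.59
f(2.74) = -3.34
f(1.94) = -2.08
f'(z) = (-10*z - 2)/(2*z + 8) - 2*(-5*z^2 - 2*z - 2)/(2*z + 8)^2 = (-5*z^2 - 40*z - 6)/(2*(z^2 + 8*z + 16))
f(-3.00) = -20.50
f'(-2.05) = 7.23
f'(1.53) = -1.29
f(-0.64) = -0.41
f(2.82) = -3.48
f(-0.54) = -0.34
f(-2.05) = -4.85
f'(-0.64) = 0.78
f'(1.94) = -1.45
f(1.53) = -1.52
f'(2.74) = -1.69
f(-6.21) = 41.27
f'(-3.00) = 34.50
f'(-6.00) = 6.75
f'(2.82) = -1.70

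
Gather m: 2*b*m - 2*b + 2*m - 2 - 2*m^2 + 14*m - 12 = -2*b - 2*m^2 + m*(2*b + 16) - 14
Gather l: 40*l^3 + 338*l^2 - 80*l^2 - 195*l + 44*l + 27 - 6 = 40*l^3 + 258*l^2 - 151*l + 21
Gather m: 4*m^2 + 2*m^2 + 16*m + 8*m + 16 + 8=6*m^2 + 24*m + 24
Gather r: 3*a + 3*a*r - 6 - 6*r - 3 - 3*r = 3*a + r*(3*a - 9) - 9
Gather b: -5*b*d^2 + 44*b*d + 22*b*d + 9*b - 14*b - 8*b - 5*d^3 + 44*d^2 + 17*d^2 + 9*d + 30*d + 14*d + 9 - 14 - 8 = b*(-5*d^2 + 66*d - 13) - 5*d^3 + 61*d^2 + 53*d - 13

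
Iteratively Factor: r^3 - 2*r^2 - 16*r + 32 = (r - 4)*(r^2 + 2*r - 8) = (r - 4)*(r - 2)*(r + 4)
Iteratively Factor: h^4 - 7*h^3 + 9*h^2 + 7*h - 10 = (h - 5)*(h^3 - 2*h^2 - h + 2) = (h - 5)*(h - 2)*(h^2 - 1) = (h - 5)*(h - 2)*(h - 1)*(h + 1)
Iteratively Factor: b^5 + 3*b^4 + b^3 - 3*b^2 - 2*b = (b + 1)*(b^4 + 2*b^3 - b^2 - 2*b) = (b + 1)^2*(b^3 + b^2 - 2*b) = (b - 1)*(b + 1)^2*(b^2 + 2*b) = b*(b - 1)*(b + 1)^2*(b + 2)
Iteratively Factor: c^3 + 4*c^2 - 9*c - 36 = (c + 4)*(c^2 - 9) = (c - 3)*(c + 4)*(c + 3)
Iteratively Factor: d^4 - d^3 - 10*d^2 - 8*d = (d - 4)*(d^3 + 3*d^2 + 2*d) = (d - 4)*(d + 1)*(d^2 + 2*d) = d*(d - 4)*(d + 1)*(d + 2)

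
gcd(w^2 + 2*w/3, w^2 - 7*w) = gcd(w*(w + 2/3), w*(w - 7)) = w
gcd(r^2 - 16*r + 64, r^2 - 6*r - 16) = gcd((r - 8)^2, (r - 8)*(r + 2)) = r - 8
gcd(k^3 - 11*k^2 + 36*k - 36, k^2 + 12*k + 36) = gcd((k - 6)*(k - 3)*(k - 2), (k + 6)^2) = 1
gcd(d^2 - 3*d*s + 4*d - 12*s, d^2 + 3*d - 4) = d + 4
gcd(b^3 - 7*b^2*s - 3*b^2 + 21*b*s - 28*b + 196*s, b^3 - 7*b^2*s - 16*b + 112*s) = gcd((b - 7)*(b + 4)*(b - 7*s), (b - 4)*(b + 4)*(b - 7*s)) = -b^2 + 7*b*s - 4*b + 28*s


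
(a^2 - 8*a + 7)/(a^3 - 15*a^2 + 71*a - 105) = (a - 1)/(a^2 - 8*a + 15)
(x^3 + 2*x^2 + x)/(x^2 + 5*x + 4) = x*(x + 1)/(x + 4)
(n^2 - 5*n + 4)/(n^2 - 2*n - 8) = (n - 1)/(n + 2)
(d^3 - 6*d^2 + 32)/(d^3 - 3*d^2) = (d^3 - 6*d^2 + 32)/(d^2*(d - 3))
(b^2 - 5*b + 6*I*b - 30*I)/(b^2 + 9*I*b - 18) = (b - 5)/(b + 3*I)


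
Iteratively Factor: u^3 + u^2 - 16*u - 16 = (u + 1)*(u^2 - 16) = (u - 4)*(u + 1)*(u + 4)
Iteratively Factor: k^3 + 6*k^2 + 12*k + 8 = (k + 2)*(k^2 + 4*k + 4) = (k + 2)^2*(k + 2)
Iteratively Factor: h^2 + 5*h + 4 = (h + 1)*(h + 4)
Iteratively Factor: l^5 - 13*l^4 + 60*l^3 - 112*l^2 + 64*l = (l - 1)*(l^4 - 12*l^3 + 48*l^2 - 64*l) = (l - 4)*(l - 1)*(l^3 - 8*l^2 + 16*l) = l*(l - 4)*(l - 1)*(l^2 - 8*l + 16) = l*(l - 4)^2*(l - 1)*(l - 4)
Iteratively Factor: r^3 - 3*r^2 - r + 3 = (r + 1)*(r^2 - 4*r + 3) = (r - 3)*(r + 1)*(r - 1)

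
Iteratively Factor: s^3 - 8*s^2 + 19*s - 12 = (s - 3)*(s^2 - 5*s + 4) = (s - 4)*(s - 3)*(s - 1)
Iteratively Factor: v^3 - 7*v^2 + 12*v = (v - 3)*(v^2 - 4*v) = (v - 4)*(v - 3)*(v)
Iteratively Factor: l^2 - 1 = (l + 1)*(l - 1)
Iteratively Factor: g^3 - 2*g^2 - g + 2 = (g - 1)*(g^2 - g - 2) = (g - 2)*(g - 1)*(g + 1)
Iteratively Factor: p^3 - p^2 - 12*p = (p)*(p^2 - p - 12) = p*(p + 3)*(p - 4)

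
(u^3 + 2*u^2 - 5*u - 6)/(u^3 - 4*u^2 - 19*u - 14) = (u^2 + u - 6)/(u^2 - 5*u - 14)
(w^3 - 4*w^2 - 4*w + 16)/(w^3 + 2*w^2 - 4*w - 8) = (w - 4)/(w + 2)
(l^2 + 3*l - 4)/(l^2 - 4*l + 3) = (l + 4)/(l - 3)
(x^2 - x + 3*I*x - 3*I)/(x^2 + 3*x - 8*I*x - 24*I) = (x^2 + x*(-1 + 3*I) - 3*I)/(x^2 + x*(3 - 8*I) - 24*I)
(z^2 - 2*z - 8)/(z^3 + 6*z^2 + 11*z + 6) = (z - 4)/(z^2 + 4*z + 3)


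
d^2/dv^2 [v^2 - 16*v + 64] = 2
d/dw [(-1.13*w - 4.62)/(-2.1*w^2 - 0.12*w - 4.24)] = (-2.373*w^2 - 19.404*w + 4.2368)/(4.41*w^4 + 0.504*w^3 + 17.8224*w^2 + 1.0176*w + 17.9776)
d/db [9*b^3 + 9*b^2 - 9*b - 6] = 27*b^2 + 18*b - 9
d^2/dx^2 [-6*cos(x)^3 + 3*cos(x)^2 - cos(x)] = 11*cos(x)/2 - 6*cos(2*x) + 27*cos(3*x)/2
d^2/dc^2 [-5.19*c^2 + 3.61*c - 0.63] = -10.3800000000000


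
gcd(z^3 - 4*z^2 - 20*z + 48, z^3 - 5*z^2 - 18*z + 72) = z^2 - 2*z - 24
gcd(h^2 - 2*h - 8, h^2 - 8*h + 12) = 1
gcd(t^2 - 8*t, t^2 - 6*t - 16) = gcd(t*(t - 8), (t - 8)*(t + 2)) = t - 8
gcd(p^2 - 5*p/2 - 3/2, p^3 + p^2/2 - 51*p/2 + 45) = p - 3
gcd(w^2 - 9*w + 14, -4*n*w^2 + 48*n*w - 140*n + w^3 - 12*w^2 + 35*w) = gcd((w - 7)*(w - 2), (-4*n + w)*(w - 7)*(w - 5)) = w - 7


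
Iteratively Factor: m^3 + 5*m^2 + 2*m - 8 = (m - 1)*(m^2 + 6*m + 8) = (m - 1)*(m + 2)*(m + 4)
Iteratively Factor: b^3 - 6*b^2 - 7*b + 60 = (b + 3)*(b^2 - 9*b + 20) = (b - 4)*(b + 3)*(b - 5)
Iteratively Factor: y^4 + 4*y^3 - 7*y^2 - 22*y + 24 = (y + 4)*(y^3 - 7*y + 6) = (y - 2)*(y + 4)*(y^2 + 2*y - 3) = (y - 2)*(y + 3)*(y + 4)*(y - 1)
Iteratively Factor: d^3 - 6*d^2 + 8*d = (d)*(d^2 - 6*d + 8) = d*(d - 2)*(d - 4)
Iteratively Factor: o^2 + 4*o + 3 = (o + 3)*(o + 1)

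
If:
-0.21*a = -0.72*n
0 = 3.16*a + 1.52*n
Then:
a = 0.00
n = 0.00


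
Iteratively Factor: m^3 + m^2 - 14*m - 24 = (m + 2)*(m^2 - m - 12) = (m - 4)*(m + 2)*(m + 3)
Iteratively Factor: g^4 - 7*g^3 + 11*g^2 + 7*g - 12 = (g - 3)*(g^3 - 4*g^2 - g + 4) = (g - 4)*(g - 3)*(g^2 - 1) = (g - 4)*(g - 3)*(g - 1)*(g + 1)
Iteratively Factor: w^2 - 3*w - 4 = (w - 4)*(w + 1)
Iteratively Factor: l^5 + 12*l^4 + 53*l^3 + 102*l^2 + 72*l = (l)*(l^4 + 12*l^3 + 53*l^2 + 102*l + 72) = l*(l + 3)*(l^3 + 9*l^2 + 26*l + 24) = l*(l + 3)^2*(l^2 + 6*l + 8) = l*(l + 3)^2*(l + 4)*(l + 2)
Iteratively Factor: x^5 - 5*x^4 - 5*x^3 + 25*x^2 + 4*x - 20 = (x - 1)*(x^4 - 4*x^3 - 9*x^2 + 16*x + 20) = (x - 1)*(x + 2)*(x^3 - 6*x^2 + 3*x + 10) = (x - 5)*(x - 1)*(x + 2)*(x^2 - x - 2) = (x - 5)*(x - 1)*(x + 1)*(x + 2)*(x - 2)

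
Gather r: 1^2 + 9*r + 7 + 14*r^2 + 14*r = 14*r^2 + 23*r + 8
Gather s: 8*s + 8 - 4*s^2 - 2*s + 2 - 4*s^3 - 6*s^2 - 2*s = -4*s^3 - 10*s^2 + 4*s + 10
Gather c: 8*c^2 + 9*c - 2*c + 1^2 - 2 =8*c^2 + 7*c - 1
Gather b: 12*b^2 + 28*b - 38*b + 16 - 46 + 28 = 12*b^2 - 10*b - 2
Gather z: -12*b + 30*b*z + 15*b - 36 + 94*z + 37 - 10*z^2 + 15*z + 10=3*b - 10*z^2 + z*(30*b + 109) + 11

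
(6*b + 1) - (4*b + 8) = 2*b - 7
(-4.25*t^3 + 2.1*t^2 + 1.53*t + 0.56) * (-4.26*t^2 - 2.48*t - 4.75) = 18.105*t^5 + 1.594*t^4 + 8.4617*t^3 - 16.155*t^2 - 8.6563*t - 2.66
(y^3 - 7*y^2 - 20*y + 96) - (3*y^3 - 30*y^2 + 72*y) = -2*y^3 + 23*y^2 - 92*y + 96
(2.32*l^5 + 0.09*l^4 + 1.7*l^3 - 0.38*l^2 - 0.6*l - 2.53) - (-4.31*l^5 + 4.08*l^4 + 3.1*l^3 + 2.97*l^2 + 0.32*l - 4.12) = 6.63*l^5 - 3.99*l^4 - 1.4*l^3 - 3.35*l^2 - 0.92*l + 1.59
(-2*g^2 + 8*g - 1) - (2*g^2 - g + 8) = -4*g^2 + 9*g - 9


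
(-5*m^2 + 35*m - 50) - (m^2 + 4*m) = -6*m^2 + 31*m - 50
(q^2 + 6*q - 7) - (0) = q^2 + 6*q - 7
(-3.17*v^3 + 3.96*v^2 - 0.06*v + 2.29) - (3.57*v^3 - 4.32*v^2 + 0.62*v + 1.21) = -6.74*v^3 + 8.28*v^2 - 0.68*v + 1.08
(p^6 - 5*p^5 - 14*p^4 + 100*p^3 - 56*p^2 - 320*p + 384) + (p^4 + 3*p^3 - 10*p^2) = p^6 - 5*p^5 - 13*p^4 + 103*p^3 - 66*p^2 - 320*p + 384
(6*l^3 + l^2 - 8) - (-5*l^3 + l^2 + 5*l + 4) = 11*l^3 - 5*l - 12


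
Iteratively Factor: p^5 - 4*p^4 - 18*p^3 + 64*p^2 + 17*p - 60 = (p - 3)*(p^4 - p^3 - 21*p^2 + p + 20) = (p - 3)*(p + 4)*(p^3 - 5*p^2 - p + 5) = (p - 3)*(p - 1)*(p + 4)*(p^2 - 4*p - 5) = (p - 3)*(p - 1)*(p + 1)*(p + 4)*(p - 5)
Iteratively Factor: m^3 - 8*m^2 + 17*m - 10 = (m - 5)*(m^2 - 3*m + 2) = (m - 5)*(m - 2)*(m - 1)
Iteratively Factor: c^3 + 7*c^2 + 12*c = (c + 3)*(c^2 + 4*c) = (c + 3)*(c + 4)*(c)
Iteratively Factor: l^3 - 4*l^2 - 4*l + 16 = (l - 2)*(l^2 - 2*l - 8) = (l - 2)*(l + 2)*(l - 4)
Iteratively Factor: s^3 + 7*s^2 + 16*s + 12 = (s + 2)*(s^2 + 5*s + 6) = (s + 2)*(s + 3)*(s + 2)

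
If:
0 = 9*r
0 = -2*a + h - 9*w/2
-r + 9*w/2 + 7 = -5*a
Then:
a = -9*w/10 - 7/5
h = 27*w/10 - 14/5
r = 0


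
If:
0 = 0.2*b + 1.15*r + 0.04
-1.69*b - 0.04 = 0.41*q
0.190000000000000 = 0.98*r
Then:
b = -1.31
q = 5.32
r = 0.19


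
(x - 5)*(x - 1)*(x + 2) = x^3 - 4*x^2 - 7*x + 10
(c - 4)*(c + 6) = c^2 + 2*c - 24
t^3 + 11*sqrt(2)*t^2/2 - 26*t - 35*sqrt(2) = (t - 5*sqrt(2)/2)*(t + sqrt(2))*(t + 7*sqrt(2))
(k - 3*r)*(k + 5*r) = k^2 + 2*k*r - 15*r^2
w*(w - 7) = w^2 - 7*w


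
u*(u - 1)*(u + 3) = u^3 + 2*u^2 - 3*u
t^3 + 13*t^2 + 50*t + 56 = (t + 2)*(t + 4)*(t + 7)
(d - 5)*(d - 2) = d^2 - 7*d + 10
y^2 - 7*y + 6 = (y - 6)*(y - 1)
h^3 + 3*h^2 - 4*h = h*(h - 1)*(h + 4)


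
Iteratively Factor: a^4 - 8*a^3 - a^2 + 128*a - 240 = (a + 4)*(a^3 - 12*a^2 + 47*a - 60) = (a - 5)*(a + 4)*(a^2 - 7*a + 12) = (a - 5)*(a - 3)*(a + 4)*(a - 4)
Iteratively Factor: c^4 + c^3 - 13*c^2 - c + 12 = (c - 3)*(c^3 + 4*c^2 - c - 4) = (c - 3)*(c - 1)*(c^2 + 5*c + 4) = (c - 3)*(c - 1)*(c + 4)*(c + 1)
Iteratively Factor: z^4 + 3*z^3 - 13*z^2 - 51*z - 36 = (z + 3)*(z^3 - 13*z - 12) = (z + 1)*(z + 3)*(z^2 - z - 12) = (z - 4)*(z + 1)*(z + 3)*(z + 3)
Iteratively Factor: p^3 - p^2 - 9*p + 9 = (p + 3)*(p^2 - 4*p + 3) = (p - 3)*(p + 3)*(p - 1)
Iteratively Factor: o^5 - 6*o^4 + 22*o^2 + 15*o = (o + 1)*(o^4 - 7*o^3 + 7*o^2 + 15*o) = (o - 5)*(o + 1)*(o^3 - 2*o^2 - 3*o) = (o - 5)*(o - 3)*(o + 1)*(o^2 + o) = (o - 5)*(o - 3)*(o + 1)^2*(o)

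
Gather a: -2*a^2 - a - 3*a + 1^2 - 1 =-2*a^2 - 4*a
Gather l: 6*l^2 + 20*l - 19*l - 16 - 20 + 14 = 6*l^2 + l - 22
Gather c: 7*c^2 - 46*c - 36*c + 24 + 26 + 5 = 7*c^2 - 82*c + 55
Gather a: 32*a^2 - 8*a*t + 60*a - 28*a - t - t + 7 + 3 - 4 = 32*a^2 + a*(32 - 8*t) - 2*t + 6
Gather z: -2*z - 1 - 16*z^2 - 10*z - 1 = -16*z^2 - 12*z - 2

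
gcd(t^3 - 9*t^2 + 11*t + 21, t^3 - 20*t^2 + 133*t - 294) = t - 7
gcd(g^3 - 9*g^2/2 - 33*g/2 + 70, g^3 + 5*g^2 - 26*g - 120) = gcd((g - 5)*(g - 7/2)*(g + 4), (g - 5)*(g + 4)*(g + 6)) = g^2 - g - 20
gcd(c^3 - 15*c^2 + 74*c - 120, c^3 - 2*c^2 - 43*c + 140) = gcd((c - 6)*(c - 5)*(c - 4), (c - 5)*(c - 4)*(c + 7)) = c^2 - 9*c + 20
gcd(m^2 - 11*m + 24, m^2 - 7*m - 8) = m - 8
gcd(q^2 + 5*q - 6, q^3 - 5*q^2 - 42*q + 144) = q + 6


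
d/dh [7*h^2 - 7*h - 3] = 14*h - 7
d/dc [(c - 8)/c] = 8/c^2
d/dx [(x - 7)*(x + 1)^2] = (x + 1)*(3*x - 13)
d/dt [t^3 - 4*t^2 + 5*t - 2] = 3*t^2 - 8*t + 5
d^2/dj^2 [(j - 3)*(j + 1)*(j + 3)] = 6*j + 2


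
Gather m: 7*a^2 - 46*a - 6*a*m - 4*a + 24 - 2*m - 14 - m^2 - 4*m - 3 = 7*a^2 - 50*a - m^2 + m*(-6*a - 6) + 7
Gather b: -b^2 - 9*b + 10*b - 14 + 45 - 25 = -b^2 + b + 6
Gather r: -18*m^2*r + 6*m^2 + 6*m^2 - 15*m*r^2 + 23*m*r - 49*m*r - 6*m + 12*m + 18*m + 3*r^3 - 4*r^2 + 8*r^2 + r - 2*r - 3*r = 12*m^2 + 24*m + 3*r^3 + r^2*(4 - 15*m) + r*(-18*m^2 - 26*m - 4)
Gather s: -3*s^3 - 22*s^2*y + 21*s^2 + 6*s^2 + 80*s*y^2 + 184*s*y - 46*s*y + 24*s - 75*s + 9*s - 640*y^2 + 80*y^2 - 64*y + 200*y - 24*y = -3*s^3 + s^2*(27 - 22*y) + s*(80*y^2 + 138*y - 42) - 560*y^2 + 112*y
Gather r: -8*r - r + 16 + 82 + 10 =108 - 9*r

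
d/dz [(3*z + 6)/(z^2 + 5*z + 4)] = 3*(z^2 + 5*z - (z + 2)*(2*z + 5) + 4)/(z^2 + 5*z + 4)^2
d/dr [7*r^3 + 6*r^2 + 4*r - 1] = 21*r^2 + 12*r + 4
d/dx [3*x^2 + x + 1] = 6*x + 1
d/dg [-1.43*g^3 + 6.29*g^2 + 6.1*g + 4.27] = -4.29*g^2 + 12.58*g + 6.1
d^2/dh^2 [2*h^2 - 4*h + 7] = 4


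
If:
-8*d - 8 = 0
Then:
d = -1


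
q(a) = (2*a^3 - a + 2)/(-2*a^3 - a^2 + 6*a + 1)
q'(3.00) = 0.27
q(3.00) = -1.20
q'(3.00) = 0.27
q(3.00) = -1.20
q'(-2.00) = -145.00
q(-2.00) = -12.00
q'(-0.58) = -2.33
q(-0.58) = -0.90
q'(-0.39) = -7.00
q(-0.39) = -1.65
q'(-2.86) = -0.97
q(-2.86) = -1.87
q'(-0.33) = -12.77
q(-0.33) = -2.22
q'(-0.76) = -1.47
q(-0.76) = -0.58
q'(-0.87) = -1.34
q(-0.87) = -0.42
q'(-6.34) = -0.04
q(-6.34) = -1.16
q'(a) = (6*a^2 - 1)/(-2*a^3 - a^2 + 6*a + 1) + (6*a^2 + 2*a - 6)*(2*a^3 - a + 2)/(-2*a^3 - a^2 + 6*a + 1)^2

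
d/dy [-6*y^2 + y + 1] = 1 - 12*y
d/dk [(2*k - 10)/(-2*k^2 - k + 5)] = 4*k*(k - 10)/(4*k^4 + 4*k^3 - 19*k^2 - 10*k + 25)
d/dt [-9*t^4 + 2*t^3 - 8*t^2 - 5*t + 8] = -36*t^3 + 6*t^2 - 16*t - 5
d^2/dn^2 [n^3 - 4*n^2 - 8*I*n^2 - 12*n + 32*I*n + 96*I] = 6*n - 8 - 16*I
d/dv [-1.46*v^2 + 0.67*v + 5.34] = 0.67 - 2.92*v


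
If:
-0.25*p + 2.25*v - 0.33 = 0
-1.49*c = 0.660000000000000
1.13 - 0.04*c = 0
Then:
No Solution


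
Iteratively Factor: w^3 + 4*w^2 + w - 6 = (w - 1)*(w^2 + 5*w + 6) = (w - 1)*(w + 3)*(w + 2)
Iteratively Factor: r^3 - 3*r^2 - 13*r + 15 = (r - 1)*(r^2 - 2*r - 15) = (r - 1)*(r + 3)*(r - 5)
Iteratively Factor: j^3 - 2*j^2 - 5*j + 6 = (j - 1)*(j^2 - j - 6) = (j - 3)*(j - 1)*(j + 2)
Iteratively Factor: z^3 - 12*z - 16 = (z - 4)*(z^2 + 4*z + 4) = (z - 4)*(z + 2)*(z + 2)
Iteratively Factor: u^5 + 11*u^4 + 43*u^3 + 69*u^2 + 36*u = (u + 3)*(u^4 + 8*u^3 + 19*u^2 + 12*u) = (u + 3)*(u + 4)*(u^3 + 4*u^2 + 3*u) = (u + 1)*(u + 3)*(u + 4)*(u^2 + 3*u) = (u + 1)*(u + 3)^2*(u + 4)*(u)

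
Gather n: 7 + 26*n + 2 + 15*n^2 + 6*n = 15*n^2 + 32*n + 9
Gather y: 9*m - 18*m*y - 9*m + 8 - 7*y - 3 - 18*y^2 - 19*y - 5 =-18*y^2 + y*(-18*m - 26)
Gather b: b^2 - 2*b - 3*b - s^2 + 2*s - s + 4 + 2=b^2 - 5*b - s^2 + s + 6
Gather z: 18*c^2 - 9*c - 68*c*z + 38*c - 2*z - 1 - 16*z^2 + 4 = 18*c^2 + 29*c - 16*z^2 + z*(-68*c - 2) + 3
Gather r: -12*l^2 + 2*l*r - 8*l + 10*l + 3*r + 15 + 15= -12*l^2 + 2*l + r*(2*l + 3) + 30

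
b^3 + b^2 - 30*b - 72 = (b - 6)*(b + 3)*(b + 4)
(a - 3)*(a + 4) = a^2 + a - 12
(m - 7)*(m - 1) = m^2 - 8*m + 7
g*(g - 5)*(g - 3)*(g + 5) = g^4 - 3*g^3 - 25*g^2 + 75*g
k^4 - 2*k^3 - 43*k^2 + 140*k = k*(k - 5)*(k - 4)*(k + 7)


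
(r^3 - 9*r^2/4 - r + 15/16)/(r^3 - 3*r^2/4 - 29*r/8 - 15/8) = (r - 1/2)/(r + 1)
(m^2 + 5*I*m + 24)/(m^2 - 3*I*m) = (m + 8*I)/m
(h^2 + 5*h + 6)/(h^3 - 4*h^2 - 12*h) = (h + 3)/(h*(h - 6))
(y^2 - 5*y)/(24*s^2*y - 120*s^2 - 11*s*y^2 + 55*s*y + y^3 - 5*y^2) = y/(24*s^2 - 11*s*y + y^2)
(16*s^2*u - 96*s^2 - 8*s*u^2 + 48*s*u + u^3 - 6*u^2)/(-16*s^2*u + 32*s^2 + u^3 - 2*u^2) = (-4*s*u + 24*s + u^2 - 6*u)/(4*s*u - 8*s + u^2 - 2*u)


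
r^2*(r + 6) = r^3 + 6*r^2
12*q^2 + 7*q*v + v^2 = (3*q + v)*(4*q + v)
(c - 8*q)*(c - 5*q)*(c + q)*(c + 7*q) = c^4 - 5*c^3*q - 57*c^2*q^2 + 229*c*q^3 + 280*q^4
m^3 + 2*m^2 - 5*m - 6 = (m - 2)*(m + 1)*(m + 3)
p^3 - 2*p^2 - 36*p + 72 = (p - 6)*(p - 2)*(p + 6)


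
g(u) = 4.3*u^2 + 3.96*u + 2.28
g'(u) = 8.6*u + 3.96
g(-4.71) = 79.02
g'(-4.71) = -36.55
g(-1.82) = 9.32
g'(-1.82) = -11.69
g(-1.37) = 4.93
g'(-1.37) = -7.82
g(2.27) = 33.43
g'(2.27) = 23.48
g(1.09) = 11.71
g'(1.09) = 13.33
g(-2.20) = 14.38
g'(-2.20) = -14.96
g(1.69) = 21.25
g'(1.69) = 18.49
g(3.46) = 67.46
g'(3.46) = 33.72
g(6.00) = 180.84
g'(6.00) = 55.56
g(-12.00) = 573.96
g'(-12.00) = -99.24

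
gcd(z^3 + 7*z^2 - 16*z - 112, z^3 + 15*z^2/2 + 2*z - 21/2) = z + 7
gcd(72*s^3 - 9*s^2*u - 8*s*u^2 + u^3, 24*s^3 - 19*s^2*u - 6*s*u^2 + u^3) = 24*s^2 + 5*s*u - u^2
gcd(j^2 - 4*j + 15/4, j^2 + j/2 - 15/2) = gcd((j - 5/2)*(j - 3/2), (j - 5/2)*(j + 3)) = j - 5/2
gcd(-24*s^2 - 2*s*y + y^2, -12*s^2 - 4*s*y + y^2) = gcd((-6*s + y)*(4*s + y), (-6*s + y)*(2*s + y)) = -6*s + y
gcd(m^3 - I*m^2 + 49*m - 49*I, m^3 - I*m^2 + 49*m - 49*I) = m^3 - I*m^2 + 49*m - 49*I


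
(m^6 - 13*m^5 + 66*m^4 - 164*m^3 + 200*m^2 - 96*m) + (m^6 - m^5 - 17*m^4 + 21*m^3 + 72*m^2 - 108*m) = 2*m^6 - 14*m^5 + 49*m^4 - 143*m^3 + 272*m^2 - 204*m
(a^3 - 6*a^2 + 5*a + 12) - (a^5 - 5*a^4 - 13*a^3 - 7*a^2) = -a^5 + 5*a^4 + 14*a^3 + a^2 + 5*a + 12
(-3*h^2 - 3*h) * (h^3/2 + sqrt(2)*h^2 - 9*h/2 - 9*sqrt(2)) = -3*h^5/2 - 3*sqrt(2)*h^4 - 3*h^4/2 - 3*sqrt(2)*h^3 + 27*h^3/2 + 27*h^2/2 + 27*sqrt(2)*h^2 + 27*sqrt(2)*h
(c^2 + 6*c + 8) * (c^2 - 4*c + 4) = c^4 + 2*c^3 - 12*c^2 - 8*c + 32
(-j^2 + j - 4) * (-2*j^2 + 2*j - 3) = 2*j^4 - 4*j^3 + 13*j^2 - 11*j + 12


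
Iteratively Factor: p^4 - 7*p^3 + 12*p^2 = (p - 3)*(p^3 - 4*p^2) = p*(p - 3)*(p^2 - 4*p) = p*(p - 4)*(p - 3)*(p)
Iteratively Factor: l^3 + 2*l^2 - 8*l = (l + 4)*(l^2 - 2*l) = l*(l + 4)*(l - 2)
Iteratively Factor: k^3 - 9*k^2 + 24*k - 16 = (k - 1)*(k^2 - 8*k + 16) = (k - 4)*(k - 1)*(k - 4)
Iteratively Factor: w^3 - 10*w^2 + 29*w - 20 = (w - 4)*(w^2 - 6*w + 5) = (w - 5)*(w - 4)*(w - 1)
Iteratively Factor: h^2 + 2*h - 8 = (h + 4)*(h - 2)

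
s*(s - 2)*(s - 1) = s^3 - 3*s^2 + 2*s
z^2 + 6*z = z*(z + 6)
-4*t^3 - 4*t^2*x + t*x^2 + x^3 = (-2*t + x)*(t + x)*(2*t + x)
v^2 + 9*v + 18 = (v + 3)*(v + 6)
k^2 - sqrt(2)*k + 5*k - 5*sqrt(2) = (k + 5)*(k - sqrt(2))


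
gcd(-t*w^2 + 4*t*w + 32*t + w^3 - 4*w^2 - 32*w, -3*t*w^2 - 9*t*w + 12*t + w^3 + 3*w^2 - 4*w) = w + 4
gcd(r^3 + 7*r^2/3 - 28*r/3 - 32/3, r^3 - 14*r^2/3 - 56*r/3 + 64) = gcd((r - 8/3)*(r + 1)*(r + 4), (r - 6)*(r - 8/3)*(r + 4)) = r^2 + 4*r/3 - 32/3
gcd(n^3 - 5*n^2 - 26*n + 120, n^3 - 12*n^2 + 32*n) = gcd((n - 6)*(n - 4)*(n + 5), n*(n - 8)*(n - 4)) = n - 4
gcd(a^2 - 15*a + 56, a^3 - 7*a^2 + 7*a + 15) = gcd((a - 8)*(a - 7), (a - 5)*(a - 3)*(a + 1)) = 1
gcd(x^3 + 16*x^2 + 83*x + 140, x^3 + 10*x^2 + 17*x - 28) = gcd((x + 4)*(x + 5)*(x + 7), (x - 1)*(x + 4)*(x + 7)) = x^2 + 11*x + 28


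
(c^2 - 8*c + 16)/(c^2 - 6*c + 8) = (c - 4)/(c - 2)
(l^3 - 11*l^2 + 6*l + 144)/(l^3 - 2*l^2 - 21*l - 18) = (l - 8)/(l + 1)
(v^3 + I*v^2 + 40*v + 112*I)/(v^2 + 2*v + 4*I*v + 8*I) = (v^2 - 3*I*v + 28)/(v + 2)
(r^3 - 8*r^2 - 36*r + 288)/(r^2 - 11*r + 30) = (r^2 - 2*r - 48)/(r - 5)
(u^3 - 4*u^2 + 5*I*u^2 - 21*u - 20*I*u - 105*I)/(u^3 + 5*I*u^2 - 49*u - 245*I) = (u + 3)/(u + 7)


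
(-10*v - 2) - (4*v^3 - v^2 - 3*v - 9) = -4*v^3 + v^2 - 7*v + 7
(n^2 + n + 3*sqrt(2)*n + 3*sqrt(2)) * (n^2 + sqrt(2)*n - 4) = n^4 + n^3 + 4*sqrt(2)*n^3 + 2*n^2 + 4*sqrt(2)*n^2 - 12*sqrt(2)*n + 2*n - 12*sqrt(2)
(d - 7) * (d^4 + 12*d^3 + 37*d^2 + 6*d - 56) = d^5 + 5*d^4 - 47*d^3 - 253*d^2 - 98*d + 392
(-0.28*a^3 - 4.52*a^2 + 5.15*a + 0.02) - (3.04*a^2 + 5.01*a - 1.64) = -0.28*a^3 - 7.56*a^2 + 0.140000000000001*a + 1.66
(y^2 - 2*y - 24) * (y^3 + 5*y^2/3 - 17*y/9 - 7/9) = y^5 - y^4/3 - 263*y^3/9 - 37*y^2 + 422*y/9 + 56/3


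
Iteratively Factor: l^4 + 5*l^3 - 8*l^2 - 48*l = (l)*(l^3 + 5*l^2 - 8*l - 48) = l*(l - 3)*(l^2 + 8*l + 16) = l*(l - 3)*(l + 4)*(l + 4)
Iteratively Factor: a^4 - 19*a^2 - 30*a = (a - 5)*(a^3 + 5*a^2 + 6*a) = a*(a - 5)*(a^2 + 5*a + 6) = a*(a - 5)*(a + 3)*(a + 2)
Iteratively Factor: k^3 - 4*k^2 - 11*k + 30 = (k + 3)*(k^2 - 7*k + 10) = (k - 2)*(k + 3)*(k - 5)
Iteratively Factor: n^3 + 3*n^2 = (n + 3)*(n^2) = n*(n + 3)*(n)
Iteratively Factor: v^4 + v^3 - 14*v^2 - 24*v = (v)*(v^3 + v^2 - 14*v - 24) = v*(v + 3)*(v^2 - 2*v - 8) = v*(v - 4)*(v + 3)*(v + 2)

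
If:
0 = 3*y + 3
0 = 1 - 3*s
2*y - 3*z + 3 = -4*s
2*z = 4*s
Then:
No Solution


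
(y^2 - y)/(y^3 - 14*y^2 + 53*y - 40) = y/(y^2 - 13*y + 40)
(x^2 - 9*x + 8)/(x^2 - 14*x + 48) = (x - 1)/(x - 6)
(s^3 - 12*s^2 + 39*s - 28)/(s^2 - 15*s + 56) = (s^2 - 5*s + 4)/(s - 8)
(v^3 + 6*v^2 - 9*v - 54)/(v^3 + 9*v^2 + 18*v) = (v - 3)/v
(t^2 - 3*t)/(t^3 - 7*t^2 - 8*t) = (3 - t)/(-t^2 + 7*t + 8)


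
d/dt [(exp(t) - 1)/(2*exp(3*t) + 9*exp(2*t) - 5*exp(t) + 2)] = ((1 - exp(t))*(6*exp(2*t) + 18*exp(t) - 5) + 2*exp(3*t) + 9*exp(2*t) - 5*exp(t) + 2)*exp(t)/(2*exp(3*t) + 9*exp(2*t) - 5*exp(t) + 2)^2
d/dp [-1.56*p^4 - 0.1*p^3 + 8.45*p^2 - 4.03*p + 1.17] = -6.24*p^3 - 0.3*p^2 + 16.9*p - 4.03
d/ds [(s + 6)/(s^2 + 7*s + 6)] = -1/(s^2 + 2*s + 1)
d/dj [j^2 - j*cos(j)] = j*sin(j) + 2*j - cos(j)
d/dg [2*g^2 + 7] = 4*g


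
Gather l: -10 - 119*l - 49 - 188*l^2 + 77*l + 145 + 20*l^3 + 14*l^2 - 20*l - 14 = 20*l^3 - 174*l^2 - 62*l + 72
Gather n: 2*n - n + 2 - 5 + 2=n - 1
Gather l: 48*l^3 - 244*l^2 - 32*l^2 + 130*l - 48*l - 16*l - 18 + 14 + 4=48*l^3 - 276*l^2 + 66*l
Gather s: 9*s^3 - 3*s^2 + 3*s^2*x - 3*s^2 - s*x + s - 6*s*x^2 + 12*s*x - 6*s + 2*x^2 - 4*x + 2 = 9*s^3 + s^2*(3*x - 6) + s*(-6*x^2 + 11*x - 5) + 2*x^2 - 4*x + 2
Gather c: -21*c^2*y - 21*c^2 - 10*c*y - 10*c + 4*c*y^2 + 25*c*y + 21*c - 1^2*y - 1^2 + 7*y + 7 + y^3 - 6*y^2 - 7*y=c^2*(-21*y - 21) + c*(4*y^2 + 15*y + 11) + y^3 - 6*y^2 - y + 6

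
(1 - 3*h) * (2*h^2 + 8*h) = -6*h^3 - 22*h^2 + 8*h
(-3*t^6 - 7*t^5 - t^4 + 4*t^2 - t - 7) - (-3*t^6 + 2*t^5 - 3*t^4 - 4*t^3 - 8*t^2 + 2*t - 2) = -9*t^5 + 2*t^4 + 4*t^3 + 12*t^2 - 3*t - 5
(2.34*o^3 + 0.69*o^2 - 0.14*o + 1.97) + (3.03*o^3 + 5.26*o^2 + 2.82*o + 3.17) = 5.37*o^3 + 5.95*o^2 + 2.68*o + 5.14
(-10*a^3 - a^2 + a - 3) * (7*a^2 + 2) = -70*a^5 - 7*a^4 - 13*a^3 - 23*a^2 + 2*a - 6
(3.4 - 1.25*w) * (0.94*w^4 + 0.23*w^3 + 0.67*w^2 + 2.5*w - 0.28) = -1.175*w^5 + 2.9085*w^4 - 0.0555*w^3 - 0.847*w^2 + 8.85*w - 0.952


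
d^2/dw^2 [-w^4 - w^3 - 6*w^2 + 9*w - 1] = -12*w^2 - 6*w - 12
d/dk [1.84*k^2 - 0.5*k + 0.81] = 3.68*k - 0.5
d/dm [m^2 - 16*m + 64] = 2*m - 16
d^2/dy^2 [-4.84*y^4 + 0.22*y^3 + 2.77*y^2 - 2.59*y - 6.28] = -58.08*y^2 + 1.32*y + 5.54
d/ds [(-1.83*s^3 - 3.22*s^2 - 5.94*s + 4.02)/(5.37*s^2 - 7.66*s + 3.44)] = (-9.8271*s^4 + 28.0356*s^3 + 37.6774*s^2 - 65.3284*s + 10.3596)/(28.8369*s^4 - 82.2684*s^3 + 95.6212*s^2 - 52.7008*s + 11.8336)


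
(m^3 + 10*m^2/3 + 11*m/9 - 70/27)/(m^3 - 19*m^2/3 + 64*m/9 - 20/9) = (9*m^2 + 36*m + 35)/(3*(3*m^2 - 17*m + 10))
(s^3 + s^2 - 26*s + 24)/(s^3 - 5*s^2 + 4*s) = (s + 6)/s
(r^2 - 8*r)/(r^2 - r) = (r - 8)/(r - 1)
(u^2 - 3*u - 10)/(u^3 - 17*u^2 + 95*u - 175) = (u + 2)/(u^2 - 12*u + 35)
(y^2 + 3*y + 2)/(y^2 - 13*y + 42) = (y^2 + 3*y + 2)/(y^2 - 13*y + 42)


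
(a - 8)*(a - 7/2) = a^2 - 23*a/2 + 28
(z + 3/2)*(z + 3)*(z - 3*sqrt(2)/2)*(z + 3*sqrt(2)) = z^4 + 3*sqrt(2)*z^3/2 + 9*z^3/2 - 9*z^2/2 + 27*sqrt(2)*z^2/4 - 81*z/2 + 27*sqrt(2)*z/4 - 81/2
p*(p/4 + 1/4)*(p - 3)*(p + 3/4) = p^4/4 - 5*p^3/16 - 9*p^2/8 - 9*p/16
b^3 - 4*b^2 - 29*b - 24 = (b - 8)*(b + 1)*(b + 3)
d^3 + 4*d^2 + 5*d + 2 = (d + 1)^2*(d + 2)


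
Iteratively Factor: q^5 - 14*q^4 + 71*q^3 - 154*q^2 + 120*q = (q - 2)*(q^4 - 12*q^3 + 47*q^2 - 60*q) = (q - 5)*(q - 2)*(q^3 - 7*q^2 + 12*q) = q*(q - 5)*(q - 2)*(q^2 - 7*q + 12) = q*(q - 5)*(q - 3)*(q - 2)*(q - 4)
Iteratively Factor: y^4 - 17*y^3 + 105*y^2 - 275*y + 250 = (y - 5)*(y^3 - 12*y^2 + 45*y - 50) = (y - 5)*(y - 2)*(y^2 - 10*y + 25) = (y - 5)^2*(y - 2)*(y - 5)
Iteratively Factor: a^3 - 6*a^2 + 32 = (a + 2)*(a^2 - 8*a + 16) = (a - 4)*(a + 2)*(a - 4)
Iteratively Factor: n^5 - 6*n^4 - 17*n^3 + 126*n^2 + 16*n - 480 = (n - 3)*(n^4 - 3*n^3 - 26*n^2 + 48*n + 160) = (n - 3)*(n + 4)*(n^3 - 7*n^2 + 2*n + 40) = (n - 5)*(n - 3)*(n + 4)*(n^2 - 2*n - 8) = (n - 5)*(n - 4)*(n - 3)*(n + 4)*(n + 2)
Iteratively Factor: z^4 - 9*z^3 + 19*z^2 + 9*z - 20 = (z - 4)*(z^3 - 5*z^2 - z + 5) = (z - 4)*(z + 1)*(z^2 - 6*z + 5) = (z - 4)*(z - 1)*(z + 1)*(z - 5)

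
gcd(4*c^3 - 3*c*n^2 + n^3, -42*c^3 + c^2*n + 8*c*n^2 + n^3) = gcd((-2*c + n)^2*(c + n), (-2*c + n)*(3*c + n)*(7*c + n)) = 2*c - n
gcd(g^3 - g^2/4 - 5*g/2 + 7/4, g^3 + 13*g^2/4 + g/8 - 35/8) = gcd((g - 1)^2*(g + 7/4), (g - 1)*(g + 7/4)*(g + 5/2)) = g^2 + 3*g/4 - 7/4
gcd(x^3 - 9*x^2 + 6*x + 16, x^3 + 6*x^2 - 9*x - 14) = x^2 - x - 2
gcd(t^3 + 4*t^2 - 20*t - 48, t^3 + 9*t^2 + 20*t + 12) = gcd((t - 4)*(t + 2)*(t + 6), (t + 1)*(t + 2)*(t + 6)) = t^2 + 8*t + 12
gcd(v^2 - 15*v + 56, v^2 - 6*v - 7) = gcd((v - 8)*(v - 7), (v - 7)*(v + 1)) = v - 7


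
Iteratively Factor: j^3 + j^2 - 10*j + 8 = (j - 2)*(j^2 + 3*j - 4) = (j - 2)*(j - 1)*(j + 4)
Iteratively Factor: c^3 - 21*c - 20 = (c + 4)*(c^2 - 4*c - 5) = (c + 1)*(c + 4)*(c - 5)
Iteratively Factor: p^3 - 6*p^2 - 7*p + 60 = (p - 5)*(p^2 - p - 12) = (p - 5)*(p - 4)*(p + 3)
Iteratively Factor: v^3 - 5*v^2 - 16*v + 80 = (v - 4)*(v^2 - v - 20) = (v - 5)*(v - 4)*(v + 4)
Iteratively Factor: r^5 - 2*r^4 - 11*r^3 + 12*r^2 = (r - 1)*(r^4 - r^3 - 12*r^2) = (r - 1)*(r + 3)*(r^3 - 4*r^2) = r*(r - 1)*(r + 3)*(r^2 - 4*r) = r*(r - 4)*(r - 1)*(r + 3)*(r)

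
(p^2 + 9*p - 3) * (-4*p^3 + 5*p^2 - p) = -4*p^5 - 31*p^4 + 56*p^3 - 24*p^2 + 3*p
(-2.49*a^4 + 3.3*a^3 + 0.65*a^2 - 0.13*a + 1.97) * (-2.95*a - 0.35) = 7.3455*a^5 - 8.8635*a^4 - 3.0725*a^3 + 0.156*a^2 - 5.766*a - 0.6895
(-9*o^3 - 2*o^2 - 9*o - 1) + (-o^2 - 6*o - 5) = -9*o^3 - 3*o^2 - 15*o - 6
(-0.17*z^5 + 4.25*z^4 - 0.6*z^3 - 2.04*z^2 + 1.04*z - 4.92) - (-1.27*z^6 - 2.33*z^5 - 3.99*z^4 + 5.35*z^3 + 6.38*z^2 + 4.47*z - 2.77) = 1.27*z^6 + 2.16*z^5 + 8.24*z^4 - 5.95*z^3 - 8.42*z^2 - 3.43*z - 2.15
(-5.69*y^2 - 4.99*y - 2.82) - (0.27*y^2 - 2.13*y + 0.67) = -5.96*y^2 - 2.86*y - 3.49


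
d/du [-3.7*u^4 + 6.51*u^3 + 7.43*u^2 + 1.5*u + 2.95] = -14.8*u^3 + 19.53*u^2 + 14.86*u + 1.5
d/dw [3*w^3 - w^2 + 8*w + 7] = 9*w^2 - 2*w + 8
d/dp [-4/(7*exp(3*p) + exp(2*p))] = 4*(21*exp(p) + 2)*exp(-2*p)/(7*exp(p) + 1)^2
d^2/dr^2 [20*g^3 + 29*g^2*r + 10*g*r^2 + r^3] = 20*g + 6*r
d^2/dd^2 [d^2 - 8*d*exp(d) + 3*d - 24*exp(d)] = -8*d*exp(d) - 40*exp(d) + 2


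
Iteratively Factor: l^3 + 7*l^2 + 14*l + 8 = (l + 4)*(l^2 + 3*l + 2) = (l + 2)*(l + 4)*(l + 1)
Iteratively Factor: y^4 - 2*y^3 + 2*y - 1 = (y - 1)*(y^3 - y^2 - y + 1) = (y - 1)^2*(y^2 - 1) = (y - 1)^2*(y + 1)*(y - 1)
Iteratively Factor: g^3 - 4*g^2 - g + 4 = (g - 1)*(g^2 - 3*g - 4) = (g - 1)*(g + 1)*(g - 4)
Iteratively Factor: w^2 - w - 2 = (w + 1)*(w - 2)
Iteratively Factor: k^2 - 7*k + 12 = (k - 4)*(k - 3)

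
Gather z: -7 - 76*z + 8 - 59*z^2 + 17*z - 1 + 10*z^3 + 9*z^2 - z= 10*z^3 - 50*z^2 - 60*z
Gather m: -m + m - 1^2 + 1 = 0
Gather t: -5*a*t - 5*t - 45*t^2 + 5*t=-5*a*t - 45*t^2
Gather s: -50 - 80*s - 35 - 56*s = -136*s - 85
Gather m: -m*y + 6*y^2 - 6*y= -m*y + 6*y^2 - 6*y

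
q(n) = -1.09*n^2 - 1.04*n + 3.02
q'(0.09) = -1.24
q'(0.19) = -1.45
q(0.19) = 2.78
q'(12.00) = -27.20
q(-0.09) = 3.10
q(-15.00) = -226.63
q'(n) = -2.18*n - 1.04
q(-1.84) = 1.24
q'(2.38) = -6.23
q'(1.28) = -3.83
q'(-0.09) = -0.84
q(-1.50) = 2.13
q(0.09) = 2.92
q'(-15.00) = 31.66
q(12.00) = -166.42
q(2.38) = -5.63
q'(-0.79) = 0.68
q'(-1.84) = 2.97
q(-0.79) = 3.16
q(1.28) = -0.10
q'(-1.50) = 2.23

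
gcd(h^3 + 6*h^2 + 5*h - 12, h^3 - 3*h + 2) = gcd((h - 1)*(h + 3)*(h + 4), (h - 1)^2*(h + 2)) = h - 1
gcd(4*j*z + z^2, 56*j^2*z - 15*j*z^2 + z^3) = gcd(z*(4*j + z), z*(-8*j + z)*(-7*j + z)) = z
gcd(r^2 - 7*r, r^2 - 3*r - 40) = 1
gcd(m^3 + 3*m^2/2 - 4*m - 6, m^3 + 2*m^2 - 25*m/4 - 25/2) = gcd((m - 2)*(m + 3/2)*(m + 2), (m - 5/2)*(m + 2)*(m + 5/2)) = m + 2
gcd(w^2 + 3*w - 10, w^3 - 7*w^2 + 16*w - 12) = w - 2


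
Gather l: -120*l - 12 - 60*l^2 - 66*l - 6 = -60*l^2 - 186*l - 18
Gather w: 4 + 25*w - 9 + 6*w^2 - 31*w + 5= 6*w^2 - 6*w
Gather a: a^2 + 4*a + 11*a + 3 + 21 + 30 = a^2 + 15*a + 54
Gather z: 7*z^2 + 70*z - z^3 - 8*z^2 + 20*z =-z^3 - z^2 + 90*z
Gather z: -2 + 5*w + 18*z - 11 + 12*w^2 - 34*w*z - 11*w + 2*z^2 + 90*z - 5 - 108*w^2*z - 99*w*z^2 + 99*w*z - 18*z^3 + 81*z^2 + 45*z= 12*w^2 - 6*w - 18*z^3 + z^2*(83 - 99*w) + z*(-108*w^2 + 65*w + 153) - 18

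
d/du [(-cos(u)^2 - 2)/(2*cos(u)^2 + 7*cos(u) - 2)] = (7*cos(u)^2 - 12*cos(u) - 14)*sin(u)/(7*cos(u) + cos(2*u) - 1)^2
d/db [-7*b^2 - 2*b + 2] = -14*b - 2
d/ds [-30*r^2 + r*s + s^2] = r + 2*s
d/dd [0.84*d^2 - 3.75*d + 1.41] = 1.68*d - 3.75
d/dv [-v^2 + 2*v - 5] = 2 - 2*v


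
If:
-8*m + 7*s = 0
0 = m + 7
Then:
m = -7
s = -8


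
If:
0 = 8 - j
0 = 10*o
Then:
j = 8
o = 0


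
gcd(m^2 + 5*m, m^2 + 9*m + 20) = m + 5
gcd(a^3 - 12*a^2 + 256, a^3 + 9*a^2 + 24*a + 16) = a + 4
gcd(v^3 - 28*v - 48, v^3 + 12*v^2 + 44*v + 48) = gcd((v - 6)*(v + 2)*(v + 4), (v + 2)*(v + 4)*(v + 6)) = v^2 + 6*v + 8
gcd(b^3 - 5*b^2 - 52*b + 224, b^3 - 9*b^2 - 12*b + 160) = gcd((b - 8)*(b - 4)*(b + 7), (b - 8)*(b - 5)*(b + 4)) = b - 8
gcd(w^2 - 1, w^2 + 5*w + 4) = w + 1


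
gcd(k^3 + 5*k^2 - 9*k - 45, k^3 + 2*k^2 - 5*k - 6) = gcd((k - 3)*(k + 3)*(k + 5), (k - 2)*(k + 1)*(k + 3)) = k + 3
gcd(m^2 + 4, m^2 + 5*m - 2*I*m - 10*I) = m - 2*I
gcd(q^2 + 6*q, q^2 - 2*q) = q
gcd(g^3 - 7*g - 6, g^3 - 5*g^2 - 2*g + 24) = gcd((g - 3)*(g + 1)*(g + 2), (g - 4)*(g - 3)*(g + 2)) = g^2 - g - 6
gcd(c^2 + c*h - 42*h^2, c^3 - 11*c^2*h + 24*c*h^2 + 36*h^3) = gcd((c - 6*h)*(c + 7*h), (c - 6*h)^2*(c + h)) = c - 6*h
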